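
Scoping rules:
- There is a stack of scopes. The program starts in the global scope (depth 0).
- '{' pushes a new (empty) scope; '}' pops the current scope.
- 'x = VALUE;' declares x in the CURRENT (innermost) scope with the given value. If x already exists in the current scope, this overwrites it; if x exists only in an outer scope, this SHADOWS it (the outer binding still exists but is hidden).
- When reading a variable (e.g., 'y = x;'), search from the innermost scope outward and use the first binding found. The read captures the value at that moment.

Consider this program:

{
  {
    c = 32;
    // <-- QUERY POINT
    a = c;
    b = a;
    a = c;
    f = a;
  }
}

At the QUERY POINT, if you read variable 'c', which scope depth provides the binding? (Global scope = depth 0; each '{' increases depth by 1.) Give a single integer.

Step 1: enter scope (depth=1)
Step 2: enter scope (depth=2)
Step 3: declare c=32 at depth 2
Visible at query point: c=32

Answer: 2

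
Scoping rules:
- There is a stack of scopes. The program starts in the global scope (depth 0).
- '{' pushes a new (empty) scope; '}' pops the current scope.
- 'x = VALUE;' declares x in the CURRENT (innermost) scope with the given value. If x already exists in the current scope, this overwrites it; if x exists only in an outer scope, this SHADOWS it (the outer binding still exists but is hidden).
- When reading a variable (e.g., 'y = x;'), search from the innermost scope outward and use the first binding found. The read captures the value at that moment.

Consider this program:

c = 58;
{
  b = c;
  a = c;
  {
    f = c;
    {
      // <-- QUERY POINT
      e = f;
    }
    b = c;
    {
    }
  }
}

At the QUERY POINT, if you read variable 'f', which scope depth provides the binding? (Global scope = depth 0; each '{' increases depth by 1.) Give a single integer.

Step 1: declare c=58 at depth 0
Step 2: enter scope (depth=1)
Step 3: declare b=(read c)=58 at depth 1
Step 4: declare a=(read c)=58 at depth 1
Step 5: enter scope (depth=2)
Step 6: declare f=(read c)=58 at depth 2
Step 7: enter scope (depth=3)
Visible at query point: a=58 b=58 c=58 f=58

Answer: 2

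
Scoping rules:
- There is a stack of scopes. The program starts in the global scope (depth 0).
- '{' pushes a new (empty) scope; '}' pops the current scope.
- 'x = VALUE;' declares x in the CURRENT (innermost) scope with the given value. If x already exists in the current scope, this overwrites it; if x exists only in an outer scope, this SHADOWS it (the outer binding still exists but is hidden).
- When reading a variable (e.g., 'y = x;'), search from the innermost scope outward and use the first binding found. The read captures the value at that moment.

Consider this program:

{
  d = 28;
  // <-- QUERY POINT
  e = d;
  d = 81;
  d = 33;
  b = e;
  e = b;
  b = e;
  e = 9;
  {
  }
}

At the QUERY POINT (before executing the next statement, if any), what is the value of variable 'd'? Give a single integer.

Answer: 28

Derivation:
Step 1: enter scope (depth=1)
Step 2: declare d=28 at depth 1
Visible at query point: d=28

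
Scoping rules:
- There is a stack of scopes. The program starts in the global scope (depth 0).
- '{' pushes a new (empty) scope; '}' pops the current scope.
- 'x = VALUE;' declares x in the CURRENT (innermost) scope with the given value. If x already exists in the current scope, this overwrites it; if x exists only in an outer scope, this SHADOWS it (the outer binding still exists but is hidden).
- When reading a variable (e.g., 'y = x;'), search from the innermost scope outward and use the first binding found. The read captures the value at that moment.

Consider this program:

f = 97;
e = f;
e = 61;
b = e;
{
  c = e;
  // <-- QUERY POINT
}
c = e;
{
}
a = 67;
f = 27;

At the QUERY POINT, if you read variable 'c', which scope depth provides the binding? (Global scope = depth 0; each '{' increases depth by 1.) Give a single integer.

Answer: 1

Derivation:
Step 1: declare f=97 at depth 0
Step 2: declare e=(read f)=97 at depth 0
Step 3: declare e=61 at depth 0
Step 4: declare b=(read e)=61 at depth 0
Step 5: enter scope (depth=1)
Step 6: declare c=(read e)=61 at depth 1
Visible at query point: b=61 c=61 e=61 f=97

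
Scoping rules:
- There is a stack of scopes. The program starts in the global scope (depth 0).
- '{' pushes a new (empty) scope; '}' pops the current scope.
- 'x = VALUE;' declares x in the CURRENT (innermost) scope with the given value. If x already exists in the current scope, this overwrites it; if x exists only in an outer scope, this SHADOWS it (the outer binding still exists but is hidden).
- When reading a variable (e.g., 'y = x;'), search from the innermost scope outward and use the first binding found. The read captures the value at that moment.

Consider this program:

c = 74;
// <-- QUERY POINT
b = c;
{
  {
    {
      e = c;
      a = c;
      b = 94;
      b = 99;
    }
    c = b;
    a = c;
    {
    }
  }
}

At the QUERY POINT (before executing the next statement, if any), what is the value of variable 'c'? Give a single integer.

Step 1: declare c=74 at depth 0
Visible at query point: c=74

Answer: 74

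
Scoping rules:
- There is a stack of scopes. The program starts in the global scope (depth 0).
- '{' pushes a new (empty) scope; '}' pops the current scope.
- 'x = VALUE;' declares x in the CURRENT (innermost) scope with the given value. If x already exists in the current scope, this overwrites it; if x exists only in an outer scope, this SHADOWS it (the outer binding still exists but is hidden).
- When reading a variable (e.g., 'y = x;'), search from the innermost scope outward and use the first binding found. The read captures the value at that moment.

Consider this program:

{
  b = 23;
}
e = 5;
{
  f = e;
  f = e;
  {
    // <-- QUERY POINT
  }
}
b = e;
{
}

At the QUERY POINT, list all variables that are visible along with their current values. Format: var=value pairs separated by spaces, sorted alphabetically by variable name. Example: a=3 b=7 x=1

Step 1: enter scope (depth=1)
Step 2: declare b=23 at depth 1
Step 3: exit scope (depth=0)
Step 4: declare e=5 at depth 0
Step 5: enter scope (depth=1)
Step 6: declare f=(read e)=5 at depth 1
Step 7: declare f=(read e)=5 at depth 1
Step 8: enter scope (depth=2)
Visible at query point: e=5 f=5

Answer: e=5 f=5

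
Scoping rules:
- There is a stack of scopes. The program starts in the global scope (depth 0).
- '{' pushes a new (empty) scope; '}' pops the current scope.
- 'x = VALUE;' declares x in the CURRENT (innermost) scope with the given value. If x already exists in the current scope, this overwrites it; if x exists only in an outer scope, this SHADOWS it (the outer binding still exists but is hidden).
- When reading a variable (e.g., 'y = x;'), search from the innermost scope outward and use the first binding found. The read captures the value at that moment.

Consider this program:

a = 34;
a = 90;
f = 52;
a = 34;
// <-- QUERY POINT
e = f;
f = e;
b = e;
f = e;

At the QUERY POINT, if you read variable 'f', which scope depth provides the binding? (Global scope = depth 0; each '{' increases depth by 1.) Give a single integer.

Step 1: declare a=34 at depth 0
Step 2: declare a=90 at depth 0
Step 3: declare f=52 at depth 0
Step 4: declare a=34 at depth 0
Visible at query point: a=34 f=52

Answer: 0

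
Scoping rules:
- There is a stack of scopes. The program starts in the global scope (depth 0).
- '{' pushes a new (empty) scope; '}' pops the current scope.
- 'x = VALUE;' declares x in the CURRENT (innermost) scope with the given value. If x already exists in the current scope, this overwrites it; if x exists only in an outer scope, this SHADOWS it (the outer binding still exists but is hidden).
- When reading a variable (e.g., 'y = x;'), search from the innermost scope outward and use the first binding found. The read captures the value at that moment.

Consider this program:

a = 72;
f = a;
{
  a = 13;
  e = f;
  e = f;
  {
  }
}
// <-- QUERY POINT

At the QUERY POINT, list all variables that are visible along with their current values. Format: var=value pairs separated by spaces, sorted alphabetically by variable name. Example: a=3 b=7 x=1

Step 1: declare a=72 at depth 0
Step 2: declare f=(read a)=72 at depth 0
Step 3: enter scope (depth=1)
Step 4: declare a=13 at depth 1
Step 5: declare e=(read f)=72 at depth 1
Step 6: declare e=(read f)=72 at depth 1
Step 7: enter scope (depth=2)
Step 8: exit scope (depth=1)
Step 9: exit scope (depth=0)
Visible at query point: a=72 f=72

Answer: a=72 f=72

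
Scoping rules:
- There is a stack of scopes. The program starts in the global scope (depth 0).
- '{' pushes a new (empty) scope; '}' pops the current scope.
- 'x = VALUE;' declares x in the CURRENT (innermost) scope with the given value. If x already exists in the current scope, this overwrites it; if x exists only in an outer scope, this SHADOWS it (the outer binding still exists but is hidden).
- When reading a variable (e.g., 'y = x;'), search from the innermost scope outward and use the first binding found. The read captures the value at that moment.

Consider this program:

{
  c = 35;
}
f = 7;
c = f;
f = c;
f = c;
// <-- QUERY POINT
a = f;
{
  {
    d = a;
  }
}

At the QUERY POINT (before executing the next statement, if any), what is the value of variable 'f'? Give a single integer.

Answer: 7

Derivation:
Step 1: enter scope (depth=1)
Step 2: declare c=35 at depth 1
Step 3: exit scope (depth=0)
Step 4: declare f=7 at depth 0
Step 5: declare c=(read f)=7 at depth 0
Step 6: declare f=(read c)=7 at depth 0
Step 7: declare f=(read c)=7 at depth 0
Visible at query point: c=7 f=7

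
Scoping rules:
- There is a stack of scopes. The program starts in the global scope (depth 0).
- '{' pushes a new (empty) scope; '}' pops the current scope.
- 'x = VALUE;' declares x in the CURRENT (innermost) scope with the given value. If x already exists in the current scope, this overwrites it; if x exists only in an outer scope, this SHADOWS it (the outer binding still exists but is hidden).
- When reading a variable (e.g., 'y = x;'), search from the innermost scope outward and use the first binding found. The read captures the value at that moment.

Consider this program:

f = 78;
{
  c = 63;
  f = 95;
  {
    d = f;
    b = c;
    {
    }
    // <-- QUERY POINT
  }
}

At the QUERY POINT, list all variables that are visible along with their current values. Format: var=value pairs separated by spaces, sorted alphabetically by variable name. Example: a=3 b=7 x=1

Answer: b=63 c=63 d=95 f=95

Derivation:
Step 1: declare f=78 at depth 0
Step 2: enter scope (depth=1)
Step 3: declare c=63 at depth 1
Step 4: declare f=95 at depth 1
Step 5: enter scope (depth=2)
Step 6: declare d=(read f)=95 at depth 2
Step 7: declare b=(read c)=63 at depth 2
Step 8: enter scope (depth=3)
Step 9: exit scope (depth=2)
Visible at query point: b=63 c=63 d=95 f=95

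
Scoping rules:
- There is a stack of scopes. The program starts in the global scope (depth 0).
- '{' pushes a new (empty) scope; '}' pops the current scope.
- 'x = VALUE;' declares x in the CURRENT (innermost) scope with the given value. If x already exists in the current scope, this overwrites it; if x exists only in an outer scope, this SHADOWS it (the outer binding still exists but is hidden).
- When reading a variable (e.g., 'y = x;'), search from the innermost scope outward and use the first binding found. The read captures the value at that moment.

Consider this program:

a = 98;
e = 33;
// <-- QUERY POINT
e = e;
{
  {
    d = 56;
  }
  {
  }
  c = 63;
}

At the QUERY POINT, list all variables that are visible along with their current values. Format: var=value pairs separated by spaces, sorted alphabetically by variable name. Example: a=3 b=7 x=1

Answer: a=98 e=33

Derivation:
Step 1: declare a=98 at depth 0
Step 2: declare e=33 at depth 0
Visible at query point: a=98 e=33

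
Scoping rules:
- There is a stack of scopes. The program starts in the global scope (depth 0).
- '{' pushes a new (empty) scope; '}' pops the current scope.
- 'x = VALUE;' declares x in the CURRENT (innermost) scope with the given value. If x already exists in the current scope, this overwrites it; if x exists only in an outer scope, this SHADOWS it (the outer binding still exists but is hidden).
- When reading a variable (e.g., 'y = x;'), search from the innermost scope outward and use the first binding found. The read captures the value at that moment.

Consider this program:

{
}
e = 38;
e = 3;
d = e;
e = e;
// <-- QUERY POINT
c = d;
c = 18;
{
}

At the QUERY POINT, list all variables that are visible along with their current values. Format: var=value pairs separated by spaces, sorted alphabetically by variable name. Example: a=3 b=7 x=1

Step 1: enter scope (depth=1)
Step 2: exit scope (depth=0)
Step 3: declare e=38 at depth 0
Step 4: declare e=3 at depth 0
Step 5: declare d=(read e)=3 at depth 0
Step 6: declare e=(read e)=3 at depth 0
Visible at query point: d=3 e=3

Answer: d=3 e=3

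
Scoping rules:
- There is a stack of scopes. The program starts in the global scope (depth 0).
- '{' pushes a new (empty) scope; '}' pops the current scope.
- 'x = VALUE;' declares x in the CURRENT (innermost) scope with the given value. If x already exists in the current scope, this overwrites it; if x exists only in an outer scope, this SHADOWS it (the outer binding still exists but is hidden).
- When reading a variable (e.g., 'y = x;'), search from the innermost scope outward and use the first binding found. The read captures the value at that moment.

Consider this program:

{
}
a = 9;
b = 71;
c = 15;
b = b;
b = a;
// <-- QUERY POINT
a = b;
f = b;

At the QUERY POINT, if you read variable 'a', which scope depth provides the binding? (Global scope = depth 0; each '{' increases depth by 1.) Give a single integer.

Step 1: enter scope (depth=1)
Step 2: exit scope (depth=0)
Step 3: declare a=9 at depth 0
Step 4: declare b=71 at depth 0
Step 5: declare c=15 at depth 0
Step 6: declare b=(read b)=71 at depth 0
Step 7: declare b=(read a)=9 at depth 0
Visible at query point: a=9 b=9 c=15

Answer: 0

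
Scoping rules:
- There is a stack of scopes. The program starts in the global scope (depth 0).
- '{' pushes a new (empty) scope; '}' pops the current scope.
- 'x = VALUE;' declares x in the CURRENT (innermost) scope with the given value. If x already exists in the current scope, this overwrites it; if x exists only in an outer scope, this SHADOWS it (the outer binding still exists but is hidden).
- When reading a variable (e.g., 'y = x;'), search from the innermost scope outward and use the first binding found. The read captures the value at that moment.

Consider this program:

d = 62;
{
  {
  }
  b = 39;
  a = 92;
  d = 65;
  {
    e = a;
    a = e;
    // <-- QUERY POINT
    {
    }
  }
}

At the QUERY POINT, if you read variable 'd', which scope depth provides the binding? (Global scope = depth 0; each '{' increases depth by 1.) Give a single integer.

Step 1: declare d=62 at depth 0
Step 2: enter scope (depth=1)
Step 3: enter scope (depth=2)
Step 4: exit scope (depth=1)
Step 5: declare b=39 at depth 1
Step 6: declare a=92 at depth 1
Step 7: declare d=65 at depth 1
Step 8: enter scope (depth=2)
Step 9: declare e=(read a)=92 at depth 2
Step 10: declare a=(read e)=92 at depth 2
Visible at query point: a=92 b=39 d=65 e=92

Answer: 1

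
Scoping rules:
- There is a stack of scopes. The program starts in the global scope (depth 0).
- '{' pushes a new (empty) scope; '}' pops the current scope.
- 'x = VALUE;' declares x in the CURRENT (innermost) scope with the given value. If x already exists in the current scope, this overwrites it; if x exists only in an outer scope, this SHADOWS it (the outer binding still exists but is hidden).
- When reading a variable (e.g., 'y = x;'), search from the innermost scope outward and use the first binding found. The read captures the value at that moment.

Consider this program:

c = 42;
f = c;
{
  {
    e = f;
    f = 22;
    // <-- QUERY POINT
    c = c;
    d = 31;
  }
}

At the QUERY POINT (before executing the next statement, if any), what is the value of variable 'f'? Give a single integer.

Step 1: declare c=42 at depth 0
Step 2: declare f=(read c)=42 at depth 0
Step 3: enter scope (depth=1)
Step 4: enter scope (depth=2)
Step 5: declare e=(read f)=42 at depth 2
Step 6: declare f=22 at depth 2
Visible at query point: c=42 e=42 f=22

Answer: 22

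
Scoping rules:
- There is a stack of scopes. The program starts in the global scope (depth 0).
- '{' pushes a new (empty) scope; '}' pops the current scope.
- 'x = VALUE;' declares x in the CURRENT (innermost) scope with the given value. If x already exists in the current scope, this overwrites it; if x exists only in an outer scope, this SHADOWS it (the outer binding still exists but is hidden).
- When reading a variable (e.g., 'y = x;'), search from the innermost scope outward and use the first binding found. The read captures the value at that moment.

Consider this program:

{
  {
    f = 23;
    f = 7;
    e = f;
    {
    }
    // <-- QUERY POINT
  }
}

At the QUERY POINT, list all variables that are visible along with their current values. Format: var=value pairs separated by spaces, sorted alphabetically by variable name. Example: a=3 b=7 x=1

Answer: e=7 f=7

Derivation:
Step 1: enter scope (depth=1)
Step 2: enter scope (depth=2)
Step 3: declare f=23 at depth 2
Step 4: declare f=7 at depth 2
Step 5: declare e=(read f)=7 at depth 2
Step 6: enter scope (depth=3)
Step 7: exit scope (depth=2)
Visible at query point: e=7 f=7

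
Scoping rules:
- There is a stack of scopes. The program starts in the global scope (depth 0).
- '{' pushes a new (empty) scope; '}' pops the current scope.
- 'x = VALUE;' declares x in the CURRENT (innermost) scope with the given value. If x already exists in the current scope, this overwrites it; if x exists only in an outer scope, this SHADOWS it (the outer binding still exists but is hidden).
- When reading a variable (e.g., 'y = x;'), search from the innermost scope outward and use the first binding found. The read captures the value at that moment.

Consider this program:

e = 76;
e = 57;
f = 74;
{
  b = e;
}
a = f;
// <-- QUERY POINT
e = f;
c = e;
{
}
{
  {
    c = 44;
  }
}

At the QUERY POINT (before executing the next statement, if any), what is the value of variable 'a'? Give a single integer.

Answer: 74

Derivation:
Step 1: declare e=76 at depth 0
Step 2: declare e=57 at depth 0
Step 3: declare f=74 at depth 0
Step 4: enter scope (depth=1)
Step 5: declare b=(read e)=57 at depth 1
Step 6: exit scope (depth=0)
Step 7: declare a=(read f)=74 at depth 0
Visible at query point: a=74 e=57 f=74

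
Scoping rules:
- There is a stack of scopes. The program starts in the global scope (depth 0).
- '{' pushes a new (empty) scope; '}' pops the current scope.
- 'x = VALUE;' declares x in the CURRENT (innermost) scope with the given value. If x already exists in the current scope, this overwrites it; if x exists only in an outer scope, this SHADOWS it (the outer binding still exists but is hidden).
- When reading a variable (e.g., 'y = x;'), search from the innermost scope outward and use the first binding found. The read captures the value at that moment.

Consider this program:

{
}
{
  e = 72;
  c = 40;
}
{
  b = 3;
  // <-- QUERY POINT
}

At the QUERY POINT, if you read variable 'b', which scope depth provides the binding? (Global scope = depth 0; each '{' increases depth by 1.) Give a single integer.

Step 1: enter scope (depth=1)
Step 2: exit scope (depth=0)
Step 3: enter scope (depth=1)
Step 4: declare e=72 at depth 1
Step 5: declare c=40 at depth 1
Step 6: exit scope (depth=0)
Step 7: enter scope (depth=1)
Step 8: declare b=3 at depth 1
Visible at query point: b=3

Answer: 1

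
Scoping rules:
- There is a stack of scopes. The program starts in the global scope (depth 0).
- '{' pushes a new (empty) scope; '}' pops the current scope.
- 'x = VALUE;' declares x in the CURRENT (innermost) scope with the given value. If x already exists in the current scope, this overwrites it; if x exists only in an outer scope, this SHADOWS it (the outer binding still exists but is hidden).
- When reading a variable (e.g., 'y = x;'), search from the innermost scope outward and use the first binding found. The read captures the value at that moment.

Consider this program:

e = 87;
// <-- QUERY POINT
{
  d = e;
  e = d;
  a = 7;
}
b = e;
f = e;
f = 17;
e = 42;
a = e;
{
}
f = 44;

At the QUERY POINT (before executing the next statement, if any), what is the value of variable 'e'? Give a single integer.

Answer: 87

Derivation:
Step 1: declare e=87 at depth 0
Visible at query point: e=87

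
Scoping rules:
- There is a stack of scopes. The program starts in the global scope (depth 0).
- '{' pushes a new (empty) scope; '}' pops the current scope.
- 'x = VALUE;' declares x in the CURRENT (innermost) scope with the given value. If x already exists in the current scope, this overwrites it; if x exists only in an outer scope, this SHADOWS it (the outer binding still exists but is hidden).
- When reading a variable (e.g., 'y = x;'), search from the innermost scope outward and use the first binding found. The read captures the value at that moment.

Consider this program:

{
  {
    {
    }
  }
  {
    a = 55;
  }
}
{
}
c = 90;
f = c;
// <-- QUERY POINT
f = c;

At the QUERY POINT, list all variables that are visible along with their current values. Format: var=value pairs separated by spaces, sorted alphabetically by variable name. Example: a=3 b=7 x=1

Answer: c=90 f=90

Derivation:
Step 1: enter scope (depth=1)
Step 2: enter scope (depth=2)
Step 3: enter scope (depth=3)
Step 4: exit scope (depth=2)
Step 5: exit scope (depth=1)
Step 6: enter scope (depth=2)
Step 7: declare a=55 at depth 2
Step 8: exit scope (depth=1)
Step 9: exit scope (depth=0)
Step 10: enter scope (depth=1)
Step 11: exit scope (depth=0)
Step 12: declare c=90 at depth 0
Step 13: declare f=(read c)=90 at depth 0
Visible at query point: c=90 f=90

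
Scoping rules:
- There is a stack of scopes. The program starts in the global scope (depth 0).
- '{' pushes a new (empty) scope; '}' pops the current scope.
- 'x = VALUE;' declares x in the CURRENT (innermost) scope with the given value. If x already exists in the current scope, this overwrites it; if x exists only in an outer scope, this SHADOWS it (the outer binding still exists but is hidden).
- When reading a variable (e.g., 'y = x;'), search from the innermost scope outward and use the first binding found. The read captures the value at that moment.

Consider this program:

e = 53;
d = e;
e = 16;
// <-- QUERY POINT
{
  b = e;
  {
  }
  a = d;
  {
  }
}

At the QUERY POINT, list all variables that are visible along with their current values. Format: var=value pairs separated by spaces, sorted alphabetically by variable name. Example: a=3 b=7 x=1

Step 1: declare e=53 at depth 0
Step 2: declare d=(read e)=53 at depth 0
Step 3: declare e=16 at depth 0
Visible at query point: d=53 e=16

Answer: d=53 e=16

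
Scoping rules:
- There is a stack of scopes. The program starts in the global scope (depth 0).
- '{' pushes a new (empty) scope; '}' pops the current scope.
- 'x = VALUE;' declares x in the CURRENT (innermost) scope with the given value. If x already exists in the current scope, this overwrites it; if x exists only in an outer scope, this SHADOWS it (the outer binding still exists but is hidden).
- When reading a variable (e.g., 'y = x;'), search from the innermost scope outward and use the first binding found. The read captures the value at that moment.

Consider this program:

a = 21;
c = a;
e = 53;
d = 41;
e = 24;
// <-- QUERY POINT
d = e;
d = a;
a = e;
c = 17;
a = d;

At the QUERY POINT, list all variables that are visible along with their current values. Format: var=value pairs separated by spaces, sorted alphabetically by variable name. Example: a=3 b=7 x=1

Answer: a=21 c=21 d=41 e=24

Derivation:
Step 1: declare a=21 at depth 0
Step 2: declare c=(read a)=21 at depth 0
Step 3: declare e=53 at depth 0
Step 4: declare d=41 at depth 0
Step 5: declare e=24 at depth 0
Visible at query point: a=21 c=21 d=41 e=24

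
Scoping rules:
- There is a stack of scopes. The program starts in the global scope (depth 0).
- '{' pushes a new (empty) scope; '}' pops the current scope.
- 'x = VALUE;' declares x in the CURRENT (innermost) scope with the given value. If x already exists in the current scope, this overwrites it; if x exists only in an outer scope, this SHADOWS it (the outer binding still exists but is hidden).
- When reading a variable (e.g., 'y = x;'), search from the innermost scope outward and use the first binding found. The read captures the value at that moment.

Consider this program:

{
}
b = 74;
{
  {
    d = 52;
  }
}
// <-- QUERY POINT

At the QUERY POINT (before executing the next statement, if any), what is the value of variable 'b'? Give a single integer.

Step 1: enter scope (depth=1)
Step 2: exit scope (depth=0)
Step 3: declare b=74 at depth 0
Step 4: enter scope (depth=1)
Step 5: enter scope (depth=2)
Step 6: declare d=52 at depth 2
Step 7: exit scope (depth=1)
Step 8: exit scope (depth=0)
Visible at query point: b=74

Answer: 74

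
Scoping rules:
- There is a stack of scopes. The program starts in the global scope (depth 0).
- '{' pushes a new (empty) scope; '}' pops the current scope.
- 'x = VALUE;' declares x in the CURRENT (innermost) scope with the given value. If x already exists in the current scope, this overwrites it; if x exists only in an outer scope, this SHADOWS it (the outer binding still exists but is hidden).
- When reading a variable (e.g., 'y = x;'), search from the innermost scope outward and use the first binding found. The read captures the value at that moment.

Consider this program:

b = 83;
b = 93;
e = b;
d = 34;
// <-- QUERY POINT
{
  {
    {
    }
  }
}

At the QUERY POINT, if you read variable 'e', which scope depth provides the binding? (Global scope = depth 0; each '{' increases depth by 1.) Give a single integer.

Answer: 0

Derivation:
Step 1: declare b=83 at depth 0
Step 2: declare b=93 at depth 0
Step 3: declare e=(read b)=93 at depth 0
Step 4: declare d=34 at depth 0
Visible at query point: b=93 d=34 e=93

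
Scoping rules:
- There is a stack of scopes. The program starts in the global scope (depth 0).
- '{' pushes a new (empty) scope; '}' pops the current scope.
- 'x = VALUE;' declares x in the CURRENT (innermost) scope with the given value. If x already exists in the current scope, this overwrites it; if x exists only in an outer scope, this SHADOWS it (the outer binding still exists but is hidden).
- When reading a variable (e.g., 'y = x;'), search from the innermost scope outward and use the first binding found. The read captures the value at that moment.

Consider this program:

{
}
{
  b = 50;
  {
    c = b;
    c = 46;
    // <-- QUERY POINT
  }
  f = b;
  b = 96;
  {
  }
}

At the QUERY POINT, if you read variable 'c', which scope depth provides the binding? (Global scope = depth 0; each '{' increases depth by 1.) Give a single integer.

Step 1: enter scope (depth=1)
Step 2: exit scope (depth=0)
Step 3: enter scope (depth=1)
Step 4: declare b=50 at depth 1
Step 5: enter scope (depth=2)
Step 6: declare c=(read b)=50 at depth 2
Step 7: declare c=46 at depth 2
Visible at query point: b=50 c=46

Answer: 2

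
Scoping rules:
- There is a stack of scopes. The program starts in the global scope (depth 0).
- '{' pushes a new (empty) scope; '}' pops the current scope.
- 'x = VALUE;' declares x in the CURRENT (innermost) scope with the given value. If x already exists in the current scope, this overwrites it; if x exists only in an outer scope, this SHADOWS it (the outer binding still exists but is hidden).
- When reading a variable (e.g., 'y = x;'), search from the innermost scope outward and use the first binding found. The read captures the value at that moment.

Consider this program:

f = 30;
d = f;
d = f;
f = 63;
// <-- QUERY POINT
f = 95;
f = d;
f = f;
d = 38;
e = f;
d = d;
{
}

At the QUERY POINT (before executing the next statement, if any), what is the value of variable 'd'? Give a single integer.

Step 1: declare f=30 at depth 0
Step 2: declare d=(read f)=30 at depth 0
Step 3: declare d=(read f)=30 at depth 0
Step 4: declare f=63 at depth 0
Visible at query point: d=30 f=63

Answer: 30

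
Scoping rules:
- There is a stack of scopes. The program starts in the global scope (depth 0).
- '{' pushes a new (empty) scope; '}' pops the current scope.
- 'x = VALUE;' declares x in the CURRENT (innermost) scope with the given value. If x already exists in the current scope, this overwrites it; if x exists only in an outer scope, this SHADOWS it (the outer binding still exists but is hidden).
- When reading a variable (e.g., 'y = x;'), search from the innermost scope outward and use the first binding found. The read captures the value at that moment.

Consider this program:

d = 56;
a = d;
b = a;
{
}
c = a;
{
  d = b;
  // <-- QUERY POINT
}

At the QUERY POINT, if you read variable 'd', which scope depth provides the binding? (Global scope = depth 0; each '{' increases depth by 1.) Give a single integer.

Answer: 1

Derivation:
Step 1: declare d=56 at depth 0
Step 2: declare a=(read d)=56 at depth 0
Step 3: declare b=(read a)=56 at depth 0
Step 4: enter scope (depth=1)
Step 5: exit scope (depth=0)
Step 6: declare c=(read a)=56 at depth 0
Step 7: enter scope (depth=1)
Step 8: declare d=(read b)=56 at depth 1
Visible at query point: a=56 b=56 c=56 d=56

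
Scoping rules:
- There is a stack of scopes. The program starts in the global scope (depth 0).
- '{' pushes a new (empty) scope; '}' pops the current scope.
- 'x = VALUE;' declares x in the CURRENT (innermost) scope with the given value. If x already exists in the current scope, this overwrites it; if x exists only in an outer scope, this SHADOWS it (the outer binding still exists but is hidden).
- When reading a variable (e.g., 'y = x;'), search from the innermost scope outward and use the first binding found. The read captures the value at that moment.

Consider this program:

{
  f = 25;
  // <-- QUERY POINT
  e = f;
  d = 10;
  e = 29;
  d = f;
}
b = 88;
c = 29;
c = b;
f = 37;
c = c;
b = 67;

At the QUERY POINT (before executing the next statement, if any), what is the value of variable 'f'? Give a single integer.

Step 1: enter scope (depth=1)
Step 2: declare f=25 at depth 1
Visible at query point: f=25

Answer: 25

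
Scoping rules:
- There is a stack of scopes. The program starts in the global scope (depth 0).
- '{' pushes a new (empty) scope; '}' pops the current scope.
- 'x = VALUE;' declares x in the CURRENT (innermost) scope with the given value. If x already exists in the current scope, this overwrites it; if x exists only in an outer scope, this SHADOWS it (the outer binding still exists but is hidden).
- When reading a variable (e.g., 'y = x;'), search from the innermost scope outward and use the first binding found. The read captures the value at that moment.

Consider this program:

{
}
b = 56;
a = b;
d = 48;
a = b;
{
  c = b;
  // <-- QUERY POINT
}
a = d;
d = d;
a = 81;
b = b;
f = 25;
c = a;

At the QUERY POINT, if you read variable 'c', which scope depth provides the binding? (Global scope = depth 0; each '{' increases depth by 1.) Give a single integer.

Step 1: enter scope (depth=1)
Step 2: exit scope (depth=0)
Step 3: declare b=56 at depth 0
Step 4: declare a=(read b)=56 at depth 0
Step 5: declare d=48 at depth 0
Step 6: declare a=(read b)=56 at depth 0
Step 7: enter scope (depth=1)
Step 8: declare c=(read b)=56 at depth 1
Visible at query point: a=56 b=56 c=56 d=48

Answer: 1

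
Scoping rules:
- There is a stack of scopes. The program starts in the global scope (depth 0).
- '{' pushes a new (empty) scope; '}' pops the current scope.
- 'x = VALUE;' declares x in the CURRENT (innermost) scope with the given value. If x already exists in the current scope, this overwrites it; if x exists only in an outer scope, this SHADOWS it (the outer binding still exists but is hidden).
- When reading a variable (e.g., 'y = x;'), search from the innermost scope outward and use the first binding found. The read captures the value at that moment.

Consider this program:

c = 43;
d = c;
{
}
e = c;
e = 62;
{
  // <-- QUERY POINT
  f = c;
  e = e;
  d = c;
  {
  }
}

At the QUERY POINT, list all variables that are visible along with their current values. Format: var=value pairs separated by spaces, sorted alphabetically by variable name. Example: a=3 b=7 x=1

Answer: c=43 d=43 e=62

Derivation:
Step 1: declare c=43 at depth 0
Step 2: declare d=(read c)=43 at depth 0
Step 3: enter scope (depth=1)
Step 4: exit scope (depth=0)
Step 5: declare e=(read c)=43 at depth 0
Step 6: declare e=62 at depth 0
Step 7: enter scope (depth=1)
Visible at query point: c=43 d=43 e=62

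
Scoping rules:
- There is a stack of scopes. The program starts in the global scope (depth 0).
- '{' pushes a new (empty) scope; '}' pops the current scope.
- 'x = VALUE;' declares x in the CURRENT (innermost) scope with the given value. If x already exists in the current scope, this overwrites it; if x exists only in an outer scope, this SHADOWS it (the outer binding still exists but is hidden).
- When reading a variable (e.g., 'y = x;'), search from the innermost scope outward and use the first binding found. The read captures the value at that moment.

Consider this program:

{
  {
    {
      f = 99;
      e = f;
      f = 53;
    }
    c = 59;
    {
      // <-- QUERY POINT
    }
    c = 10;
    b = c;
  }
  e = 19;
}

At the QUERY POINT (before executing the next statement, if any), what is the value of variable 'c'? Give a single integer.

Step 1: enter scope (depth=1)
Step 2: enter scope (depth=2)
Step 3: enter scope (depth=3)
Step 4: declare f=99 at depth 3
Step 5: declare e=(read f)=99 at depth 3
Step 6: declare f=53 at depth 3
Step 7: exit scope (depth=2)
Step 8: declare c=59 at depth 2
Step 9: enter scope (depth=3)
Visible at query point: c=59

Answer: 59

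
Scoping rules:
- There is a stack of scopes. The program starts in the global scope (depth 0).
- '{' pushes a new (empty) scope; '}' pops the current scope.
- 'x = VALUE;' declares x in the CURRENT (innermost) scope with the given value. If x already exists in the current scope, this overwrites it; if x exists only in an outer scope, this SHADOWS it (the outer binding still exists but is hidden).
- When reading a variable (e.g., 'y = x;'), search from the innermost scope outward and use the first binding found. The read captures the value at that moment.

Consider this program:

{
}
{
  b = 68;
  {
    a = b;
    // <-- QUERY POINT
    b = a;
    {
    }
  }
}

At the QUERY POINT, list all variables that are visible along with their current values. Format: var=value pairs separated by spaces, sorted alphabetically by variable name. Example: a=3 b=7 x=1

Answer: a=68 b=68

Derivation:
Step 1: enter scope (depth=1)
Step 2: exit scope (depth=0)
Step 3: enter scope (depth=1)
Step 4: declare b=68 at depth 1
Step 5: enter scope (depth=2)
Step 6: declare a=(read b)=68 at depth 2
Visible at query point: a=68 b=68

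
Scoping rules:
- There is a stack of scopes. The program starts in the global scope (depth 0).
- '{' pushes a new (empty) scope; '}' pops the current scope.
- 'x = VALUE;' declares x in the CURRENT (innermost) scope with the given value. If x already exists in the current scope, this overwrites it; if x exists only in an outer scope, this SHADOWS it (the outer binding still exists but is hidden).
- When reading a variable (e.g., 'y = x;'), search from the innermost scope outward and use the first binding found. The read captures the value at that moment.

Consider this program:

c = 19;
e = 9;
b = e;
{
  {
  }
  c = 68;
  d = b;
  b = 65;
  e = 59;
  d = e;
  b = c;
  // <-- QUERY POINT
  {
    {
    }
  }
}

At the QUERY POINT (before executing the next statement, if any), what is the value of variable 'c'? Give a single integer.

Step 1: declare c=19 at depth 0
Step 2: declare e=9 at depth 0
Step 3: declare b=(read e)=9 at depth 0
Step 4: enter scope (depth=1)
Step 5: enter scope (depth=2)
Step 6: exit scope (depth=1)
Step 7: declare c=68 at depth 1
Step 8: declare d=(read b)=9 at depth 1
Step 9: declare b=65 at depth 1
Step 10: declare e=59 at depth 1
Step 11: declare d=(read e)=59 at depth 1
Step 12: declare b=(read c)=68 at depth 1
Visible at query point: b=68 c=68 d=59 e=59

Answer: 68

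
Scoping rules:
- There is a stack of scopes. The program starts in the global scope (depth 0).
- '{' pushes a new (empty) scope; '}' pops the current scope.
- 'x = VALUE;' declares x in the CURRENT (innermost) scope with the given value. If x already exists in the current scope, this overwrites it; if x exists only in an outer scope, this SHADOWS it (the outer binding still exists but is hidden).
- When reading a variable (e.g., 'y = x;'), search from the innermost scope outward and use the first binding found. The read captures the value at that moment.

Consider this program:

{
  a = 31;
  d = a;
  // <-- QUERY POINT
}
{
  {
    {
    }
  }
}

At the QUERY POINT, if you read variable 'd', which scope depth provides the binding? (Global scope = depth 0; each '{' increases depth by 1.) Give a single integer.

Answer: 1

Derivation:
Step 1: enter scope (depth=1)
Step 2: declare a=31 at depth 1
Step 3: declare d=(read a)=31 at depth 1
Visible at query point: a=31 d=31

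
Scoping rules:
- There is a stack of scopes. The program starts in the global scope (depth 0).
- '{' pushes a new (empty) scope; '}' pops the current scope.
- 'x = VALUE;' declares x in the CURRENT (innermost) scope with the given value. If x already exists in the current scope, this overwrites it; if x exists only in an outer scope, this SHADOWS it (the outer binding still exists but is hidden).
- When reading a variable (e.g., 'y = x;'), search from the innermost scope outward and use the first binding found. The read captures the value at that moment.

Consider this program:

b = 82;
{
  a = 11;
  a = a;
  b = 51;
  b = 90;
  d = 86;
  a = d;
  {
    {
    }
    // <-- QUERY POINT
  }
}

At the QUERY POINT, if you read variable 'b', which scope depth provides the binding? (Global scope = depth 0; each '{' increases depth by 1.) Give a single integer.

Step 1: declare b=82 at depth 0
Step 2: enter scope (depth=1)
Step 3: declare a=11 at depth 1
Step 4: declare a=(read a)=11 at depth 1
Step 5: declare b=51 at depth 1
Step 6: declare b=90 at depth 1
Step 7: declare d=86 at depth 1
Step 8: declare a=(read d)=86 at depth 1
Step 9: enter scope (depth=2)
Step 10: enter scope (depth=3)
Step 11: exit scope (depth=2)
Visible at query point: a=86 b=90 d=86

Answer: 1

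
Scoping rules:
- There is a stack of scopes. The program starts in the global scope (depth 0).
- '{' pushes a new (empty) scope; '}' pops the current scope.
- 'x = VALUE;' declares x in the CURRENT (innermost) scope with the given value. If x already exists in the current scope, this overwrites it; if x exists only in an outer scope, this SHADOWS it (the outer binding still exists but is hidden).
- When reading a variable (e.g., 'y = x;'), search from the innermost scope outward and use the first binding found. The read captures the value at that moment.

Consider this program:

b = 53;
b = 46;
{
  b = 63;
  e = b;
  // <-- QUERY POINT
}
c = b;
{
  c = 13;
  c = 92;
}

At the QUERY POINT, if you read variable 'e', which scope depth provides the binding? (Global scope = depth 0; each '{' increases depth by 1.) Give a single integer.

Step 1: declare b=53 at depth 0
Step 2: declare b=46 at depth 0
Step 3: enter scope (depth=1)
Step 4: declare b=63 at depth 1
Step 5: declare e=(read b)=63 at depth 1
Visible at query point: b=63 e=63

Answer: 1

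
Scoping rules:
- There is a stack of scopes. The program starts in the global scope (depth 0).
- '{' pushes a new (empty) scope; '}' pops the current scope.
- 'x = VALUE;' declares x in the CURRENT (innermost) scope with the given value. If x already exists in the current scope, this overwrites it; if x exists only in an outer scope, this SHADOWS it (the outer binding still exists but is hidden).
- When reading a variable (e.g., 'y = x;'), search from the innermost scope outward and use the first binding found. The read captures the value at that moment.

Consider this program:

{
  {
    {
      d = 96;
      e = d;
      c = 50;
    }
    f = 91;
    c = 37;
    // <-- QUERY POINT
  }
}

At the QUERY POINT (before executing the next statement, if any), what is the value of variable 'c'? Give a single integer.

Answer: 37

Derivation:
Step 1: enter scope (depth=1)
Step 2: enter scope (depth=2)
Step 3: enter scope (depth=3)
Step 4: declare d=96 at depth 3
Step 5: declare e=(read d)=96 at depth 3
Step 6: declare c=50 at depth 3
Step 7: exit scope (depth=2)
Step 8: declare f=91 at depth 2
Step 9: declare c=37 at depth 2
Visible at query point: c=37 f=91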